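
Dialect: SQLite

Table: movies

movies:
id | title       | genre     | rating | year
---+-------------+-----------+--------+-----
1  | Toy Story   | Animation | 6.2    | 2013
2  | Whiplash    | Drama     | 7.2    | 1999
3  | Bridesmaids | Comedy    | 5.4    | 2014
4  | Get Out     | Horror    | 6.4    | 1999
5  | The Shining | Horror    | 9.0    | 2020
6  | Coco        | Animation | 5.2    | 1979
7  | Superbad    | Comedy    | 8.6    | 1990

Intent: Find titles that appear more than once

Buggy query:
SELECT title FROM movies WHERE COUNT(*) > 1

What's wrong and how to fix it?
Bug: WHERE can't reference COUNT(*); aggregates are computed after WHERE

Fix: Group first, then use HAVING for the count condition

Corrected query:
SELECT title FROM movies GROUP BY title HAVING COUNT(*) > 1

Result:
(no rows)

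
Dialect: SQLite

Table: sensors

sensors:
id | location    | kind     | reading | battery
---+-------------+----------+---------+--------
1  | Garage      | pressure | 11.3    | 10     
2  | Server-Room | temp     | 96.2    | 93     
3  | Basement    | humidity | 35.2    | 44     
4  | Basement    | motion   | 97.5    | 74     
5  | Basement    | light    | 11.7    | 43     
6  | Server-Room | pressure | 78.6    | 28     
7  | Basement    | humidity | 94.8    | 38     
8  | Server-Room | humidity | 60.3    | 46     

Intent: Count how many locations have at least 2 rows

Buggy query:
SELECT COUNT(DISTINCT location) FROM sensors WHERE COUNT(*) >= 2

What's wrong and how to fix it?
Bug: WHERE filters individual rows, not groups, so a group-level COUNT is invalid there

Fix: Group first with HAVING COUNT(*) >= 2, then COUNT the resulting groups

Corrected query:
SELECT COUNT(*) FROM (SELECT location FROM sensors GROUP BY location HAVING COUNT(*) >= 2)

Result:
COUNT(*)
--------
2       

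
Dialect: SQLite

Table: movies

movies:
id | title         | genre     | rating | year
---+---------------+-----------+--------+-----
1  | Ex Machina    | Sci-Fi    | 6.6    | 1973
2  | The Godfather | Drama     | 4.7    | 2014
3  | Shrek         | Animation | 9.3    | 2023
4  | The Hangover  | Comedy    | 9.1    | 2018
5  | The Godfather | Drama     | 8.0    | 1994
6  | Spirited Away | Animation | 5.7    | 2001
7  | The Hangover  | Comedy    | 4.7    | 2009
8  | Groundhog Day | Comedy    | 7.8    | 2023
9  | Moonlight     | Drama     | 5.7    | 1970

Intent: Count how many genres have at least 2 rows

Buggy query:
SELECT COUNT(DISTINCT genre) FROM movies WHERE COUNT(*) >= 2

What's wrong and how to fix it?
Bug: WHERE filters individual rows, not groups, so a group-level COUNT is invalid there

Fix: Group first with HAVING COUNT(*) >= 2, then COUNT the resulting groups

Corrected query:
SELECT COUNT(*) FROM (SELECT genre FROM movies GROUP BY genre HAVING COUNT(*) >= 2)

Result:
COUNT(*)
--------
3       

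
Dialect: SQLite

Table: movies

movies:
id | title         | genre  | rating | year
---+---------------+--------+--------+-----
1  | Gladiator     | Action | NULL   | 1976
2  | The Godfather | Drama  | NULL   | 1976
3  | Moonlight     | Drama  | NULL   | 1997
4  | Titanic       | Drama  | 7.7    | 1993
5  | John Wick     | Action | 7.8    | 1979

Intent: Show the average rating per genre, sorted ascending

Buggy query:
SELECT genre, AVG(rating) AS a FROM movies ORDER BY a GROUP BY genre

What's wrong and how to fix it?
Bug: GROUP BY must precede ORDER BY

Fix: Move ORDER BY to the end, after GROUP BY

Corrected query:
SELECT genre, AVG(rating) AS a FROM movies GROUP BY genre ORDER BY a

Result:
genre  | a  
-------+----
Drama  | 7.7
Action | 7.8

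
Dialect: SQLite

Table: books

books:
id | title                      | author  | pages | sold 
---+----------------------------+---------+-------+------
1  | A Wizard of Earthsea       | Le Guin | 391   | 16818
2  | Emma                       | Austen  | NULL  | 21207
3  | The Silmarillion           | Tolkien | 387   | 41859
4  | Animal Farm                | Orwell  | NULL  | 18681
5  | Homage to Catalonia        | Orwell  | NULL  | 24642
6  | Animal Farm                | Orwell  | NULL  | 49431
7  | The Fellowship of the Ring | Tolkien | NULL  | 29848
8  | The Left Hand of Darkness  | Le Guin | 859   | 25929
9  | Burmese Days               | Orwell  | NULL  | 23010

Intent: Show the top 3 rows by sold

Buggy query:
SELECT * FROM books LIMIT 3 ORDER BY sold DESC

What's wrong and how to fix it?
Bug: LIMIT must come after ORDER BY

Fix: Sort with ORDER BY, then apply LIMIT

Corrected query:
SELECT * FROM books ORDER BY sold DESC LIMIT 3

Result:
id | title                      | author  | pages | sold 
---+----------------------------+---------+-------+------
6  | Animal Farm                | Orwell  | NULL  | 49431
3  | The Silmarillion           | Tolkien | 387   | 41859
7  | The Fellowship of the Ring | Tolkien | NULL  | 29848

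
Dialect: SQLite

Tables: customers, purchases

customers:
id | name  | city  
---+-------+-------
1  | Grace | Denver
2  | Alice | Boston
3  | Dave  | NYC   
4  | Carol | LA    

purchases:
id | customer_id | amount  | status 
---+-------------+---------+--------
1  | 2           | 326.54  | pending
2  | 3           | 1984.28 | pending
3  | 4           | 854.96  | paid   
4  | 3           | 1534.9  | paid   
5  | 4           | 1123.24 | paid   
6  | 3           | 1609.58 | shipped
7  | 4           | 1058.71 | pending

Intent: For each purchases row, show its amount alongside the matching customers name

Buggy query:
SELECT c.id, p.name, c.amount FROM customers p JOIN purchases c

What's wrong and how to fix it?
Bug: JOIN with no ON clause produces a cartesian product; every purchases row pairs with every customers row

Fix: Add ON c.customer_id = p.id to the JOIN

Corrected query:
SELECT c.id, p.name, c.amount FROM customers p JOIN purchases c ON c.customer_id = p.id

Result:
id | name  | amount 
---+-------+--------
1  | Alice | 326.54 
2  | Dave  | 1984.28
3  | Carol | 854.96 
4  | Dave  | 1534.9 
5  | Carol | 1123.24
6  | Dave  | 1609.58
7  | Carol | 1058.71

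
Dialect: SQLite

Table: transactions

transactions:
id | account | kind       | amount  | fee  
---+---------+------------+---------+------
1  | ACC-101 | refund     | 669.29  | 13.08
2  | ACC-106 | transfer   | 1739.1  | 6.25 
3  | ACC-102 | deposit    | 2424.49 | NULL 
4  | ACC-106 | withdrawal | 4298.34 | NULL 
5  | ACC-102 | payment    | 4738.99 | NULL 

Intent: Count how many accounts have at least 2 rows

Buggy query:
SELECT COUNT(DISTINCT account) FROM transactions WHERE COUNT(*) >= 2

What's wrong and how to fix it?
Bug: COUNT(*) cannot appear in WHERE; the per-group count doesn't exist yet

Fix: Group first with HAVING COUNT(*) >= 2, then COUNT the resulting groups

Corrected query:
SELECT COUNT(*) FROM (SELECT account FROM transactions GROUP BY account HAVING COUNT(*) >= 2)

Result:
COUNT(*)
--------
2       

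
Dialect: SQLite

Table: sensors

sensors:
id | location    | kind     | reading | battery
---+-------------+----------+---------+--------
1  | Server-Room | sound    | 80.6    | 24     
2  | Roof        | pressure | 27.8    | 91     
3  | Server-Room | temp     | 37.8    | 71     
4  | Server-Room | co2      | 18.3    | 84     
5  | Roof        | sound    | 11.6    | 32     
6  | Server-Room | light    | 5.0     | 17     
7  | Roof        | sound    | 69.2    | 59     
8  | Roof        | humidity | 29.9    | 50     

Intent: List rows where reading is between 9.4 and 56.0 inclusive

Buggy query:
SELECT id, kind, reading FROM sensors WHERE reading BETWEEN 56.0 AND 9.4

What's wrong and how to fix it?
Bug: The bounds are reversed; BETWEEN a AND b requires a <= b to match anything

Fix: Write BETWEEN 9.4 AND 56.0

Corrected query:
SELECT id, kind, reading FROM sensors WHERE reading BETWEEN 9.4 AND 56.0

Result:
id | kind     | reading
---+----------+--------
2  | pressure | 27.8   
3  | temp     | 37.8   
4  | co2      | 18.3   
5  | sound    | 11.6   
8  | humidity | 29.9   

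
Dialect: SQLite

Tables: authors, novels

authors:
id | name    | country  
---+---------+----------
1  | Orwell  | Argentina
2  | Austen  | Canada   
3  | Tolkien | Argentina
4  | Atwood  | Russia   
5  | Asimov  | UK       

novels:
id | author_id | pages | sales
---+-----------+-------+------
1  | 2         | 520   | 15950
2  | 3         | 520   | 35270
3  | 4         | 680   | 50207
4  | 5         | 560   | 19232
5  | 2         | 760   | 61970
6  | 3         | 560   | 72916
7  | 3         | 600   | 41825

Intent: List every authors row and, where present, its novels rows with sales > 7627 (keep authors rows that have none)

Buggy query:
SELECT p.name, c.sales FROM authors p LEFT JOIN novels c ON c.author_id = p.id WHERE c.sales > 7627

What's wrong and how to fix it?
Bug: A WHERE condition on the right-hand table after LEFT JOIN drops unmatched parents

Fix: Put 'c.sales > 7627' in the JOIN's ON clause instead of WHERE

Corrected query:
SELECT p.name, c.sales FROM authors p LEFT JOIN novels c ON c.author_id = p.id AND c.sales > 7627

Result:
name    | sales
--------+------
Orwell  | NULL 
Austen  | 15950
Austen  | 61970
Tolkien | 35270
Tolkien | 41825
Tolkien | 72916
Atwood  | 50207
Asimov  | 19232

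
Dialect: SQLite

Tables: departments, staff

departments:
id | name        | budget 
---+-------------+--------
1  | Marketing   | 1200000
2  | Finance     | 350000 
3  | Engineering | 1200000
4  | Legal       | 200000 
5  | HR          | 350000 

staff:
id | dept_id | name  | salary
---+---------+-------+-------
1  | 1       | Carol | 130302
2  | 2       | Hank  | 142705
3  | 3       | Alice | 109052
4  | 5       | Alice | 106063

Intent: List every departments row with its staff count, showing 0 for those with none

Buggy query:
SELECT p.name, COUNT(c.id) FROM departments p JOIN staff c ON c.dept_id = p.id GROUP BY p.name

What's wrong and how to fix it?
Bug: INNER JOIN drops departments rows that have no matching staff rows

Fix: Switch to LEFT JOIN to retain unmatched parent rows

Corrected query:
SELECT p.name, COUNT(c.id) FROM departments p LEFT JOIN staff c ON c.dept_id = p.id GROUP BY p.name

Result:
name        | COUNT(c.id)
------------+------------
Engineering | 1          
Finance     | 1          
HR          | 1          
Legal       | 0          
Marketing   | 1          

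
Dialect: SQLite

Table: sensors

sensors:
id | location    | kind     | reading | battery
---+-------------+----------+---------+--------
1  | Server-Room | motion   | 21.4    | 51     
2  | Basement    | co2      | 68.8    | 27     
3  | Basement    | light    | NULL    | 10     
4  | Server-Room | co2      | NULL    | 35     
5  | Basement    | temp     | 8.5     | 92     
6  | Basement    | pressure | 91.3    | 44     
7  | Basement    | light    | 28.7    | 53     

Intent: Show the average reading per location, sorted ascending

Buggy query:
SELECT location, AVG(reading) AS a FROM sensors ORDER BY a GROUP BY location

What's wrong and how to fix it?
Bug: GROUP BY must precede ORDER BY

Fix: Move ORDER BY to the end, after GROUP BY

Corrected query:
SELECT location, AVG(reading) AS a FROM sensors GROUP BY location ORDER BY a

Result:
location    | a     
------------+-------
Server-Room | 21.4  
Basement    | 49.325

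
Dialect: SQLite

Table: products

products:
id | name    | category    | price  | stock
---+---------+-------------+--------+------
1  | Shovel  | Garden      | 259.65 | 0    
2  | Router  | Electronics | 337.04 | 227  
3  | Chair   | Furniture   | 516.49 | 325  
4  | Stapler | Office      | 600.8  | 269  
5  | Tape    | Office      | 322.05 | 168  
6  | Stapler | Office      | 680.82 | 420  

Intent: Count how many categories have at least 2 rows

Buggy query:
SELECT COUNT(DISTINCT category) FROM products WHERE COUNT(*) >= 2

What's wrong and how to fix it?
Bug: COUNT(*) cannot appear in WHERE; the per-group count doesn't exist yet

Fix: Group first with HAVING COUNT(*) >= 2, then COUNT the resulting groups

Corrected query:
SELECT COUNT(*) FROM (SELECT category FROM products GROUP BY category HAVING COUNT(*) >= 2)

Result:
COUNT(*)
--------
1       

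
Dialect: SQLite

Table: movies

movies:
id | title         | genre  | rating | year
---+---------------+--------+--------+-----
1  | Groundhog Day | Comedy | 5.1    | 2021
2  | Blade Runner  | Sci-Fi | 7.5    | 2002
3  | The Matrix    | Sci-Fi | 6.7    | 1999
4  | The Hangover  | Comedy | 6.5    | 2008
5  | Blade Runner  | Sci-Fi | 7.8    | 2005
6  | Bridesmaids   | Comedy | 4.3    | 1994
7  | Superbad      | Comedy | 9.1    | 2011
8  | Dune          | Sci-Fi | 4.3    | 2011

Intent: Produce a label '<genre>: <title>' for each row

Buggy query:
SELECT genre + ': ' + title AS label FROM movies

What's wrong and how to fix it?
Bug: SQLite uses || for string concatenation; + coerces text to numbers (yielding 0)

Fix: Replace + with || to concatenate text

Corrected query:
SELECT genre || ': ' || title AS label FROM movies

Result:
label                
---------------------
Comedy: Groundhog Day
Sci-Fi: Blade Runner 
Sci-Fi: The Matrix   
Comedy: The Hangover 
Sci-Fi: Blade Runner 
Comedy: Bridesmaids  
Comedy: Superbad     
Sci-Fi: Dune         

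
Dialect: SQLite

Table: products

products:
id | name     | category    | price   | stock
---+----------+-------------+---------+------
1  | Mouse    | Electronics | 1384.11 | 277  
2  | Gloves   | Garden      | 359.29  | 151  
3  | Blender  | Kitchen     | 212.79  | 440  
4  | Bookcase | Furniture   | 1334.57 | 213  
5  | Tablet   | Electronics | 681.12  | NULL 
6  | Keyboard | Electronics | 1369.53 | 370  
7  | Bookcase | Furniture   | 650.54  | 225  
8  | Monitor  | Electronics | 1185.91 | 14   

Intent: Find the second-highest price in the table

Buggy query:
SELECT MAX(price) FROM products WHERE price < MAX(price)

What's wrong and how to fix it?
Bug: The inner MAX is an aggregate inside WHERE, which is not allowed

Fix: Compute the overall MAX in a subquery, then take MAX of rows below it

Corrected query:
SELECT MAX(price) FROM products WHERE price < (SELECT MAX(price) FROM products)

Result:
MAX(price)
----------
1369.53   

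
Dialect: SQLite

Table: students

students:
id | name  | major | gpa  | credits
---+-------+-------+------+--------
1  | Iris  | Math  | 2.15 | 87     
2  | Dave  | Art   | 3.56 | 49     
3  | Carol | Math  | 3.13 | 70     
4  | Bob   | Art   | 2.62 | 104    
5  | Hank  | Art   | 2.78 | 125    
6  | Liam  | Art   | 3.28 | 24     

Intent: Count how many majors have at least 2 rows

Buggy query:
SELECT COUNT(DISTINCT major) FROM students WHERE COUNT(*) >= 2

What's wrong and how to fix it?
Bug: WHERE filters individual rows, not groups, so a group-level COUNT is invalid there

Fix: Use a subquery that GROUPs and filters with HAVING, then count its rows

Corrected query:
SELECT COUNT(*) FROM (SELECT major FROM students GROUP BY major HAVING COUNT(*) >= 2)

Result:
COUNT(*)
--------
2       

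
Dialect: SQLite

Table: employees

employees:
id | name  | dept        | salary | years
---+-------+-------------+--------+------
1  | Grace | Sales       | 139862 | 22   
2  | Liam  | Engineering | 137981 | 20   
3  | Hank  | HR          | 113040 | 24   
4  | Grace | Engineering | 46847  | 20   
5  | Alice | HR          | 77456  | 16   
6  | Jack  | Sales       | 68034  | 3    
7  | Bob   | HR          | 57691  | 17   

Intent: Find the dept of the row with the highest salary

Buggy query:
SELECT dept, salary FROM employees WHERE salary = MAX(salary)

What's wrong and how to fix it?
Bug: MAX(salary) is an aggregate and cannot be used directly in WHERE

Fix: Use a subquery: WHERE salary = (SELECT MAX(salary) FROM employees)

Corrected query:
SELECT dept, salary FROM employees WHERE salary = (SELECT MAX(salary) FROM employees)

Result:
dept  | salary
------+-------
Sales | 139862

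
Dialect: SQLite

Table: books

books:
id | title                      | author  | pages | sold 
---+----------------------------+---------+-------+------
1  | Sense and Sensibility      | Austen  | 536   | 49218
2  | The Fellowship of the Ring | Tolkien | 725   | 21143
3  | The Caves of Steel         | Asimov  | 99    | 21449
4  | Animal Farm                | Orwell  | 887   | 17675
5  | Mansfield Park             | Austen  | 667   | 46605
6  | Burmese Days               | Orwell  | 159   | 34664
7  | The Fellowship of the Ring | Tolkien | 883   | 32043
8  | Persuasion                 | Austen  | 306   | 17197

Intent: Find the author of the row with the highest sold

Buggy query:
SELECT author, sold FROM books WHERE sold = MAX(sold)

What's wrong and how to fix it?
Bug: MAX(sold) is an aggregate and cannot be used directly in WHERE

Fix: Wrap MAX in a scalar subquery so WHERE compares against a single value

Corrected query:
SELECT author, sold FROM books WHERE sold = (SELECT MAX(sold) FROM books)

Result:
author | sold 
-------+------
Austen | 49218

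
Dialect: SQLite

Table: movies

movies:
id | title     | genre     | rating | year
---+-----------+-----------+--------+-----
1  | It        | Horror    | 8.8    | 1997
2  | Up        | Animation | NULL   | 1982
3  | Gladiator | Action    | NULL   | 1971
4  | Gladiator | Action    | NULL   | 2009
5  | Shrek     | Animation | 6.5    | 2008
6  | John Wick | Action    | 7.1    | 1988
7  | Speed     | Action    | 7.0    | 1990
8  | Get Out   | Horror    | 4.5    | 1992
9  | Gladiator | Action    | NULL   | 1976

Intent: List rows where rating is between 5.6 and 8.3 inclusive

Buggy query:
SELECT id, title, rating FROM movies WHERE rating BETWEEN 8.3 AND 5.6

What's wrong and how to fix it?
Bug: The bounds are reversed; BETWEEN a AND b requires a <= b to match anything

Fix: Write BETWEEN 5.6 AND 8.3

Corrected query:
SELECT id, title, rating FROM movies WHERE rating BETWEEN 5.6 AND 8.3

Result:
id | title     | rating
---+-----------+-------
5  | Shrek     | 6.5   
6  | John Wick | 7.1   
7  | Speed     | 7     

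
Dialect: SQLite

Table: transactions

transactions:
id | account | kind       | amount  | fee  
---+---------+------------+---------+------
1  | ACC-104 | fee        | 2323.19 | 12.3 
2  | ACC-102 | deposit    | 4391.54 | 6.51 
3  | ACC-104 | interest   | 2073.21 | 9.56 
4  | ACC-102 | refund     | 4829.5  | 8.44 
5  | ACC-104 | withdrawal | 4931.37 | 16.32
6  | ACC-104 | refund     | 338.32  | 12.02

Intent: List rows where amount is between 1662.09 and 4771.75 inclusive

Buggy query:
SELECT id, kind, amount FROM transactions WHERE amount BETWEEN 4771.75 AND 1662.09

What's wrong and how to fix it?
Bug: BETWEEN expects the lower bound first; with 4771.75 AND 1662.09 the range is empty

Fix: Swap the bounds so the smaller value comes first

Corrected query:
SELECT id, kind, amount FROM transactions WHERE amount BETWEEN 1662.09 AND 4771.75

Result:
id | kind     | amount 
---+----------+--------
1  | fee      | 2323.19
2  | deposit  | 4391.54
3  | interest | 2073.21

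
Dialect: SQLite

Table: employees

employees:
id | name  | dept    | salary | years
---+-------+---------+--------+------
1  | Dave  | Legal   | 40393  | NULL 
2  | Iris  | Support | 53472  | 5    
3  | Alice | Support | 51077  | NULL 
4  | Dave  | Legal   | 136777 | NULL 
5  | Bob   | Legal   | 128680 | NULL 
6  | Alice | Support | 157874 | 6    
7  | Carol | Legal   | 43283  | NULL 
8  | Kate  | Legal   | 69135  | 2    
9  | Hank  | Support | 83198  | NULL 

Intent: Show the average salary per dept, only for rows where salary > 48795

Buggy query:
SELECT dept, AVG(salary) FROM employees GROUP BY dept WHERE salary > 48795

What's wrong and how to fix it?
Bug: Row-level WHERE must come before GROUP BY in the clause order

Fix: Place WHERE between FROM and GROUP BY

Corrected query:
SELECT dept, AVG(salary) FROM employees WHERE salary > 48795 GROUP BY dept

Result:
dept    | AVG(salary)  
--------+--------------
Legal   | 111530.666667
Support | 86405.25     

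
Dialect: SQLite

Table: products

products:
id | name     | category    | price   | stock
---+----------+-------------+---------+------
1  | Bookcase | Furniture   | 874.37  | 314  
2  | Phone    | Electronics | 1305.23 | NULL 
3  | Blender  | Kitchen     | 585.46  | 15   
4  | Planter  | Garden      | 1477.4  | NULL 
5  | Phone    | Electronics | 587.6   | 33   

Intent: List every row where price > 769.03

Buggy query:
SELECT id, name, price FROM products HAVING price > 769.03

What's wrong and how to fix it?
Bug: HAVING filters the output of aggregation, but this query has no GROUP BY and no aggregate functions, so SQLite rejects it (HAVING clause on a non-aggregate query); the condition here is per row

Fix: Use WHERE for row-level filtering

Corrected query:
SELECT id, name, price FROM products WHERE price > 769.03

Result:
id | name     | price  
---+----------+--------
1  | Bookcase | 874.37 
2  | Phone    | 1305.23
4  | Planter  | 1477.4 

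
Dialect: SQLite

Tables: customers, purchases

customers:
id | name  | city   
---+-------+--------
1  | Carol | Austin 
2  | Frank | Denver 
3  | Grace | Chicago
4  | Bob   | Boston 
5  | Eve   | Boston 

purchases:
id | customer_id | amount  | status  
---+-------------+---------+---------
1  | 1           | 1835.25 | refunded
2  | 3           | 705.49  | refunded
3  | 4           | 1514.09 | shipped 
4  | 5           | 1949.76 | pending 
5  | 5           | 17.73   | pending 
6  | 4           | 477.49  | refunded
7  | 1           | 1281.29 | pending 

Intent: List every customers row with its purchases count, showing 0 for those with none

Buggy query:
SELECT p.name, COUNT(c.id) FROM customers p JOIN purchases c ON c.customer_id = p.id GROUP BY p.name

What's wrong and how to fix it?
Bug: INNER JOIN drops customers rows that have no matching purchases rows

Fix: Use LEFT JOIN so parents without children still appear (COUNT(c.id) gives 0)

Corrected query:
SELECT p.name, COUNT(c.id) FROM customers p LEFT JOIN purchases c ON c.customer_id = p.id GROUP BY p.name

Result:
name  | COUNT(c.id)
------+------------
Bob   | 2          
Carol | 2          
Eve   | 2          
Frank | 0          
Grace | 1          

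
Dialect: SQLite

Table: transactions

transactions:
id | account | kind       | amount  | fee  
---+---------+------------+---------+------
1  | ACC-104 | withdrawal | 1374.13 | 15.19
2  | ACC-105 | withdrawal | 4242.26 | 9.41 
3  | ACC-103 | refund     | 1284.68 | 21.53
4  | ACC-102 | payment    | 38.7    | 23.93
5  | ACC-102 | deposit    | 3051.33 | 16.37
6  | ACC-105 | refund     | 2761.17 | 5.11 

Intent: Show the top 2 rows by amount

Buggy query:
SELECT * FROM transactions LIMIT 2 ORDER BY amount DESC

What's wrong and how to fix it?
Bug: LIMIT must come after ORDER BY

Fix: Swap the clauses: ORDER BY first, then LIMIT

Corrected query:
SELECT * FROM transactions ORDER BY amount DESC LIMIT 2

Result:
id | account | kind       | amount  | fee  
---+---------+------------+---------+------
2  | ACC-105 | withdrawal | 4242.26 | 9.41 
5  | ACC-102 | deposit    | 3051.33 | 16.37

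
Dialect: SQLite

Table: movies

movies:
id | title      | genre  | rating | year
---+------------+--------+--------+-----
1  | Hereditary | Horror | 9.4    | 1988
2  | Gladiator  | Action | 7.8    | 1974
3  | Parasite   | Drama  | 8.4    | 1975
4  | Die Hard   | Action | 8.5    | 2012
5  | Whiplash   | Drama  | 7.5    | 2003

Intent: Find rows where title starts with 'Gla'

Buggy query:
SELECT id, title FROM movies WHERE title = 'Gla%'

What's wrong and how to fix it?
Bug: '=' compares the literal string including the % character; pattern matching needs LIKE

Fix: Replace '=' with LIKE so 'Gla%' is treated as a pattern

Corrected query:
SELECT id, title FROM movies WHERE title LIKE 'Gla%'

Result:
id | title    
---+----------
2  | Gladiator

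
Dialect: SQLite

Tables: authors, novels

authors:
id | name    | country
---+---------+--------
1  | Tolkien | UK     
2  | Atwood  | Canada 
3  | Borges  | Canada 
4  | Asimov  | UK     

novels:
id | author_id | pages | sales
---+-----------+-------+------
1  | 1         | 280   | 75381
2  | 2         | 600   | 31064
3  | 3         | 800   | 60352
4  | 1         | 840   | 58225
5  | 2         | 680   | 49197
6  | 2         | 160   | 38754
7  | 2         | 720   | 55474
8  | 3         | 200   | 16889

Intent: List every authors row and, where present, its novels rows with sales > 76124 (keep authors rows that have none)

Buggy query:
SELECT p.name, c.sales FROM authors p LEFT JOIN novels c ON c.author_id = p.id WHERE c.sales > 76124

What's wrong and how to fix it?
Bug: Filtering c.sales in WHERE discards the NULL rows produced by LEFT JOIN, turning it into an inner join

Fix: Put 'c.sales > 76124' in the JOIN's ON clause instead of WHERE

Corrected query:
SELECT p.name, c.sales FROM authors p LEFT JOIN novels c ON c.author_id = p.id AND c.sales > 76124

Result:
name    | sales
--------+------
Tolkien | NULL 
Atwood  | NULL 
Borges  | NULL 
Asimov  | NULL 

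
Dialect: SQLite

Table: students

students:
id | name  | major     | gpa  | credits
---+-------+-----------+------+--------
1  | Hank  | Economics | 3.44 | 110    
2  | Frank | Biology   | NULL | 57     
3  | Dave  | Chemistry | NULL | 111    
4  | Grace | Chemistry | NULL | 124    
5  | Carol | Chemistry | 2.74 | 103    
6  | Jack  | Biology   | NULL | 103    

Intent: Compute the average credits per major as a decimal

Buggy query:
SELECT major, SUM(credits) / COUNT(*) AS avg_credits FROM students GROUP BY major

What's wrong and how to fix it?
Bug: Both operands are integers, so '/' performs integer division and truncates

Fix: Multiply by 1.0 (or CAST to REAL) to force floating-point division

Corrected query:
SELECT major, SUM(credits) * 1.0 / COUNT(*) AS avg_credits FROM students GROUP BY major

Result:
major     | avg_credits
----------+------------
Biology   | 80         
Chemistry | 112.666667 
Economics | 110        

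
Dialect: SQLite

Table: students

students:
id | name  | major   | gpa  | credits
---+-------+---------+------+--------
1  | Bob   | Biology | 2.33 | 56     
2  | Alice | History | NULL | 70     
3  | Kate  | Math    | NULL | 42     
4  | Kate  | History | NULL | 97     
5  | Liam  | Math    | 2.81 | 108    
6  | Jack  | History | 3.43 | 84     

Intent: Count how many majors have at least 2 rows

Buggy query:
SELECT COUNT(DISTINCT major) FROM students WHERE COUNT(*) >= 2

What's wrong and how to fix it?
Bug: COUNT(*) cannot appear in WHERE; the per-group count doesn't exist yet

Fix: Group first with HAVING COUNT(*) >= 2, then COUNT the resulting groups

Corrected query:
SELECT COUNT(*) FROM (SELECT major FROM students GROUP BY major HAVING COUNT(*) >= 2)

Result:
COUNT(*)
--------
2       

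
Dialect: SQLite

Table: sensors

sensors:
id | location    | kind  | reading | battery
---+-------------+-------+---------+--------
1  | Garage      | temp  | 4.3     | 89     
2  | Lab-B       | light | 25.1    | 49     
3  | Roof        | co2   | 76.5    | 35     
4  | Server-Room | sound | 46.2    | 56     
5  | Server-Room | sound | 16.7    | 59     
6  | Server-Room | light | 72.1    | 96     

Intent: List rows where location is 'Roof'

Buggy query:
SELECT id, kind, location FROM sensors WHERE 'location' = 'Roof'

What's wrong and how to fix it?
Bug: 'location' in single quotes is a string literal, not the column; the comparison is literal-vs-literal and never true

Fix: Reference the column as location without single quotes

Corrected query:
SELECT id, kind, location FROM sensors WHERE location = 'Roof'

Result:
id | kind | location
---+------+---------
3  | co2  | Roof    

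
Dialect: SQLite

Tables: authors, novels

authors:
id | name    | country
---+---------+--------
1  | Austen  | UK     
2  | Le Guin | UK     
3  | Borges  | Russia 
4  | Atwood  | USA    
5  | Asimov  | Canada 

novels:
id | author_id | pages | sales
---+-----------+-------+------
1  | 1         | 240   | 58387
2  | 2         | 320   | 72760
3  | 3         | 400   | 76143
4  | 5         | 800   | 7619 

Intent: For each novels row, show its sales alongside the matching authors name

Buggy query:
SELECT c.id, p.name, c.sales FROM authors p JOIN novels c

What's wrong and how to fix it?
Bug: Missing join condition: each novels row is matched to all authors rows instead of just its own

Fix: Specify the join condition linking the foreign key to the parent id

Corrected query:
SELECT c.id, p.name, c.sales FROM authors p JOIN novels c ON c.author_id = p.id

Result:
id | name    | sales
---+---------+------
1  | Austen  | 58387
2  | Le Guin | 72760
3  | Borges  | 76143
4  | Asimov  | 7619 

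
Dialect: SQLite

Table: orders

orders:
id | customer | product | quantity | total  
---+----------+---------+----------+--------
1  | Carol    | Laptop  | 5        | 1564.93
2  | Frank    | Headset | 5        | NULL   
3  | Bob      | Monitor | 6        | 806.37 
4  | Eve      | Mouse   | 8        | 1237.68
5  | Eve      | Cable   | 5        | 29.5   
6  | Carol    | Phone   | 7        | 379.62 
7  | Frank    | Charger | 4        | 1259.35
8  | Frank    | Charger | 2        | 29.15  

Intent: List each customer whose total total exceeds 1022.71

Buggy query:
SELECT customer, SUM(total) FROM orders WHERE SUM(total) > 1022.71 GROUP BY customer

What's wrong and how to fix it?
Bug: Aggregate functions cannot appear in a WHERE clause

Fix: Use HAVING (which filters groups after aggregation) instead of WHERE

Corrected query:
SELECT customer, SUM(total) FROM orders GROUP BY customer HAVING SUM(total) > 1022.71

Result:
customer | SUM(total)
---------+-----------
Carol    | 1944.55   
Eve      | 1267.18   
Frank    | 1288.5    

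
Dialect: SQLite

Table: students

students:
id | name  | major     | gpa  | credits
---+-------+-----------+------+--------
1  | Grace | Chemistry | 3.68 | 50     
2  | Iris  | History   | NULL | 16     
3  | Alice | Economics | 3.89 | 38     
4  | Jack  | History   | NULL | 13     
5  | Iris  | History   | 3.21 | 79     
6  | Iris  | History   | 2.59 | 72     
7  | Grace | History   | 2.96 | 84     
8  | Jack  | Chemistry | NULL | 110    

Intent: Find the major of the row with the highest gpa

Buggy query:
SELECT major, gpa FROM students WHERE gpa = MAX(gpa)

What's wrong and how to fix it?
Bug: MAX(gpa) is an aggregate and cannot be used directly in WHERE

Fix: Wrap MAX in a scalar subquery so WHERE compares against a single value

Corrected query:
SELECT major, gpa FROM students WHERE gpa = (SELECT MAX(gpa) FROM students)

Result:
major     | gpa 
----------+-----
Economics | 3.89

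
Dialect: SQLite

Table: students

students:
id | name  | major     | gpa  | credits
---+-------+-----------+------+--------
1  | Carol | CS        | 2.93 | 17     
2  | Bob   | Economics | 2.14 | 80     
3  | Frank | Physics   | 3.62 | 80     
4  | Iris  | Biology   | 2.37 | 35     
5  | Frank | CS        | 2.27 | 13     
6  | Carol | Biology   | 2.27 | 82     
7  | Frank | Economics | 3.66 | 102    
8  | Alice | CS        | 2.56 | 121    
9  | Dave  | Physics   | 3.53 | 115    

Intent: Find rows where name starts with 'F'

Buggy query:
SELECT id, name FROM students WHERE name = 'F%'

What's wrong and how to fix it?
Bug: '=' compares the literal string including the % character; pattern matching needs LIKE

Fix: Replace '=' with LIKE so 'F%' is treated as a pattern

Corrected query:
SELECT id, name FROM students WHERE name LIKE 'F%'

Result:
id | name 
---+------
3  | Frank
5  | Frank
7  | Frank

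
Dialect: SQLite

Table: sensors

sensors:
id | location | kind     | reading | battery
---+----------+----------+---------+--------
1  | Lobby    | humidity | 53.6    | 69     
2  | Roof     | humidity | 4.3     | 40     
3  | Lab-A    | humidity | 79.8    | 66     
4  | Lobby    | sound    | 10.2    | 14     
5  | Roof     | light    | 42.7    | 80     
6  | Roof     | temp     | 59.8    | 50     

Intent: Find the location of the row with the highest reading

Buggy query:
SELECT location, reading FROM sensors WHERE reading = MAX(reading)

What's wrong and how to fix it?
Bug: MAX(reading) is an aggregate and cannot be used directly in WHERE

Fix: Use a subquery: WHERE reading = (SELECT MAX(reading) FROM sensors)

Corrected query:
SELECT location, reading FROM sensors WHERE reading = (SELECT MAX(reading) FROM sensors)

Result:
location | reading
---------+--------
Lab-A    | 79.8   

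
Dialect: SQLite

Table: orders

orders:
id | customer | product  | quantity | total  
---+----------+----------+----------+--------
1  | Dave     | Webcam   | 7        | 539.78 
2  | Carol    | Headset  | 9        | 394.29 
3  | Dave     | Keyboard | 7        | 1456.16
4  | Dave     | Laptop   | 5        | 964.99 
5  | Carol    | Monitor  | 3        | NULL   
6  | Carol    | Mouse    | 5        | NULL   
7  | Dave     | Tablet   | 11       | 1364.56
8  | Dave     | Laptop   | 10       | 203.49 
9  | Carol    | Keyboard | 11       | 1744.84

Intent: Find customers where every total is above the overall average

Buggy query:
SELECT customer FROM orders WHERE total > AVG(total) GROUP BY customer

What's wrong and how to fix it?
Bug: WHERE evaluates per row before aggregation, so AVG() is unavailable

Fix: Use a subquery for AVG and a HAVING MIN(...) filter so the condition holds for every row in the group

Corrected query:
SELECT customer FROM orders GROUP BY customer HAVING MIN(total) > (SELECT AVG(total) FROM orders)

Result:
(no rows)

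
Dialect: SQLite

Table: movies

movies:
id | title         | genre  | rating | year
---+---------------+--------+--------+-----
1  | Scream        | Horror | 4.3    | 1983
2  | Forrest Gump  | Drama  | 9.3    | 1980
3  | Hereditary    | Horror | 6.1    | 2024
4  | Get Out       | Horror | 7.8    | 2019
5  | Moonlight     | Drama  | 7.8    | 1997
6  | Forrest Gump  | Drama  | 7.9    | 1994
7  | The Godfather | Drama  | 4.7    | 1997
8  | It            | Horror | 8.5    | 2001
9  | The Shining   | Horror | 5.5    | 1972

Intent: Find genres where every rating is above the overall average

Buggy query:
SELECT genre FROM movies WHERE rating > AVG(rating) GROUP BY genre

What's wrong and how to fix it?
Bug: AVG() is an aggregate; it can't sit directly in WHERE

Fix: Use a subquery for AVG and a HAVING MIN(...) filter so the condition holds for every row in the group

Corrected query:
SELECT genre FROM movies GROUP BY genre HAVING MIN(rating) > (SELECT AVG(rating) FROM movies)

Result:
(no rows)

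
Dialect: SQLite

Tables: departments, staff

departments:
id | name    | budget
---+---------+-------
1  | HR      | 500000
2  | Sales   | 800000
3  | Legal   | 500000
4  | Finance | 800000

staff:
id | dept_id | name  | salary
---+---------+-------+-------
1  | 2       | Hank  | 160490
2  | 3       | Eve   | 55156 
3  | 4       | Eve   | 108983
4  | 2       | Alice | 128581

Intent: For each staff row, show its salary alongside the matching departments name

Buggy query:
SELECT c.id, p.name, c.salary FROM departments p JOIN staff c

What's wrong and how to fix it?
Bug: JOIN with no ON clause produces a cartesian product; every staff row pairs with every departments row

Fix: Specify the join condition linking the foreign key to the parent id

Corrected query:
SELECT c.id, p.name, c.salary FROM departments p JOIN staff c ON c.dept_id = p.id

Result:
id | name    | salary
---+---------+-------
1  | Sales   | 160490
2  | Legal   | 55156 
3  | Finance | 108983
4  | Sales   | 128581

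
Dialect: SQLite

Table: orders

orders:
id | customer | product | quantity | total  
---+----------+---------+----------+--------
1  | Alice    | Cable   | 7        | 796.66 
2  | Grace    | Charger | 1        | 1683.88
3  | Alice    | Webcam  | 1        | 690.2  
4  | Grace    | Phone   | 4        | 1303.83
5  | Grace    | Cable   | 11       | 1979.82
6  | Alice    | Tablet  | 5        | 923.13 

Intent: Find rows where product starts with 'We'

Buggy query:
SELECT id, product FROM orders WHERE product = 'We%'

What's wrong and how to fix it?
Bug: '=' compares the literal string including the % character; pattern matching needs LIKE

Fix: Replace '=' with LIKE so 'We%' is treated as a pattern

Corrected query:
SELECT id, product FROM orders WHERE product LIKE 'We%'

Result:
id | product
---+--------
3  | Webcam 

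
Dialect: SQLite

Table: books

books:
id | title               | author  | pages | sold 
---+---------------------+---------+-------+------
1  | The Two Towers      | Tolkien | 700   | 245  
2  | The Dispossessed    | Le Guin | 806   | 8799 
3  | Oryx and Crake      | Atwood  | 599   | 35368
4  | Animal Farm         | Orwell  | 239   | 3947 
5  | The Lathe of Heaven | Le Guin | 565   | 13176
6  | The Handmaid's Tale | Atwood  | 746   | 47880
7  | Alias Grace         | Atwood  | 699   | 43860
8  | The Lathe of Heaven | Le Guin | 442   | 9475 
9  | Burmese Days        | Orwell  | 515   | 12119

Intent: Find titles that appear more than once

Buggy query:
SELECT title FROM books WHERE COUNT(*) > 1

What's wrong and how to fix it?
Bug: COUNT(*) is an aggregate and cannot be used in WHERE

Fix: GROUP BY title, then filter groups with HAVING COUNT(*) > 1

Corrected query:
SELECT title FROM books GROUP BY title HAVING COUNT(*) > 1

Result:
title              
-------------------
The Lathe of Heaven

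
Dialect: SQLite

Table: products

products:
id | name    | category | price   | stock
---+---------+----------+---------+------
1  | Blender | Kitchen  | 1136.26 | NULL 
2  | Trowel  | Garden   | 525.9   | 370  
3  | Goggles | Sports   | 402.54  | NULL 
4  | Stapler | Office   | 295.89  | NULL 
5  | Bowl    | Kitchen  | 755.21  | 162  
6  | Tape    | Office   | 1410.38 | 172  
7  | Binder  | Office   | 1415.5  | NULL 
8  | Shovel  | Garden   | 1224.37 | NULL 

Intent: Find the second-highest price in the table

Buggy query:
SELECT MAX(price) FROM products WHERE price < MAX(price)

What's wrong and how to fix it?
Bug: The inner MAX is an aggregate inside WHERE, which is not allowed

Fix: Compute the overall MAX in a subquery, then take MAX of rows below it

Corrected query:
SELECT MAX(price) FROM products WHERE price < (SELECT MAX(price) FROM products)

Result:
MAX(price)
----------
1410.38   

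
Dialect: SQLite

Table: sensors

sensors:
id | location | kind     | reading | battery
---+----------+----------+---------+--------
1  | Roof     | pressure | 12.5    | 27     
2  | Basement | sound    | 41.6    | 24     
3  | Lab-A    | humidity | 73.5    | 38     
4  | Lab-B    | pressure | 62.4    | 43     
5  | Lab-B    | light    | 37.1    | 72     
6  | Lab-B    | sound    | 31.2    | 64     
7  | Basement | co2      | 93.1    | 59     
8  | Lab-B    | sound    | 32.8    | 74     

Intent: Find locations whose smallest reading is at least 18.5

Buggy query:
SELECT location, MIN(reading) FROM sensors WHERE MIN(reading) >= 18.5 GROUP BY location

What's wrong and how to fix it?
Bug: Aggregates like MIN are computed per group after WHERE runs

Fix: Use HAVING for the per-group MIN condition

Corrected query:
SELECT location, MIN(reading) FROM sensors GROUP BY location HAVING MIN(reading) >= 18.5

Result:
location | MIN(reading)
---------+-------------
Basement | 41.6        
Lab-A    | 73.5        
Lab-B    | 31.2        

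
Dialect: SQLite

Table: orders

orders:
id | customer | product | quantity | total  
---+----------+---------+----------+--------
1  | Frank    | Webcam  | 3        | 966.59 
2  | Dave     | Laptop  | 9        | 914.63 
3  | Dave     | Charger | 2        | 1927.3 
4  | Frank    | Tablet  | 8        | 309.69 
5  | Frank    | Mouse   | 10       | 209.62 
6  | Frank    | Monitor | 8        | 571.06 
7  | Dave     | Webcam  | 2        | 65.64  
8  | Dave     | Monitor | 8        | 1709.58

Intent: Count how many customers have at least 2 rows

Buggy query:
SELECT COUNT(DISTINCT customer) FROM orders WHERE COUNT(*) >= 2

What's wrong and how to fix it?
Bug: COUNT(*) cannot appear in WHERE; the per-group count doesn't exist yet

Fix: Group first with HAVING COUNT(*) >= 2, then COUNT the resulting groups

Corrected query:
SELECT COUNT(*) FROM (SELECT customer FROM orders GROUP BY customer HAVING COUNT(*) >= 2)

Result:
COUNT(*)
--------
2       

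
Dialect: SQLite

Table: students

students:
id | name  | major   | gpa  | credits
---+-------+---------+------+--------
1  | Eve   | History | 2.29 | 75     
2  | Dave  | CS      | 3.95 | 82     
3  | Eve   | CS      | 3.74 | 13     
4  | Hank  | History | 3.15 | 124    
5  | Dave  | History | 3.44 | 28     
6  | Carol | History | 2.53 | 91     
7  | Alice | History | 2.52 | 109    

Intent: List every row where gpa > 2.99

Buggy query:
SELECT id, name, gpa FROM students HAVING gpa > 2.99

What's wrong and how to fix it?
Bug: This is a non-aggregate query (no GROUP BY, no aggregates), so in SQLite the HAVING clause is invalid here; a row-level condition belongs in WHERE

Fix: Replace HAVING with WHERE since the condition applies to individual rows

Corrected query:
SELECT id, name, gpa FROM students WHERE gpa > 2.99

Result:
id | name | gpa 
---+------+-----
2  | Dave | 3.95
3  | Eve  | 3.74
4  | Hank | 3.15
5  | Dave | 3.44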